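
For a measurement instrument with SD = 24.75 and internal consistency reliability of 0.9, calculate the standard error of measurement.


SEM = SD * sqrt(1 - rxx)
SEM = 24.75 * sqrt(1 - 0.9)
SEM = 24.75 * sqrt(0.1) = 24.75 * 0.316228
SEM = 7.8266

7.8266


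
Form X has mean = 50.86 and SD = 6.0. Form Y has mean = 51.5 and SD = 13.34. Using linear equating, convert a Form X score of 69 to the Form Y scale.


slope = SD_Y / SD_X = 13.34 / 6.0 ~ 2.2233
intercept = mean_Y - slope * mean_X = 51.5 - (13.34 / 6.0) * 50.86 ~ -61.5787
Y = slope * X + intercept. To avoid rounding drift from the rounded slope/intercept, evaluate the equivalent form Y = mean_Y + SD_Y * (X - mean_X) / SD_X at full precision:
Y = 51.5 + 13.34 * (69 - 50.86) / 6.0
Y = 51.5 + 13.34 * 18.14 / 6.0
Y = 51.5 + 241.9876 / 6.0
Y = 51.5 + 40.3313
Y = 91.8313

91.8313


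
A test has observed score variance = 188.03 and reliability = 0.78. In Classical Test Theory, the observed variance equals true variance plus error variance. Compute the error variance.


var_true = rxx * var_obs = 0.78 * 188.03 = 146.6634
var_error = var_obs - var_true
var_error = 188.03 - 146.6634
var_error = 41.3666

41.3666


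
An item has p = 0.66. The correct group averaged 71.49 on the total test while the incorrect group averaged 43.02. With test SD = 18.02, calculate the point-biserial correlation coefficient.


q = 1 - p = 0.34
rpb = ((M1 - M0) / SD) * sqrt(p * q)
rpb = ((71.49 - 43.02) / 18.02) * sqrt(0.66 * 0.34)
rpb = 0.7484

0.7484


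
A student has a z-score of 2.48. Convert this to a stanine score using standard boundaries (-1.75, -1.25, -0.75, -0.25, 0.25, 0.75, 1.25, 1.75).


Stanine boundaries: [-1.75, -1.25, -0.75, -0.25, 0.25, 0.75, 1.25, 1.75]
z = 2.48
Check each boundary:
  z >= -1.75 -> could be stanine 2
  z >= -1.25 -> could be stanine 3
  z >= -0.75 -> could be stanine 4
  z >= -0.25 -> could be stanine 5
  z >= 0.25 -> could be stanine 6
  z >= 0.75 -> could be stanine 7
  z >= 1.25 -> could be stanine 8
  z >= 1.75 -> could be stanine 9
Highest qualifying boundary gives stanine = 9

9


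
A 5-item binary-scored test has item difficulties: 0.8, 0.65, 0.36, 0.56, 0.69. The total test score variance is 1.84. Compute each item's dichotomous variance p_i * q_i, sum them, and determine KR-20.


For each item, compute p_i * q_i:
  Item 1: 0.8 * 0.2 = 0.16
  Item 2: 0.65 * 0.35 = 0.2275
  Item 3: 0.36 * 0.64 = 0.2304
  Item 4: 0.56 * 0.44 = 0.2464
  Item 5: 0.69 * 0.31 = 0.2139
Sum(p_i * q_i) = 0.16 + 0.2275 + 0.2304 + 0.2464 + 0.2139 = 1.0782
KR-20 = (k/(k-1)) * (1 - Sum(p_i*q_i) / Var_total)
= (5/4) * (1 - 1.0782/1.84)
= 1.25 * 0.414
KR-20 = 0.5175

0.5175


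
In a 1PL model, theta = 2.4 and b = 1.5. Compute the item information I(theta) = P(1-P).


P = 1/(1+exp(-(2.4-1.5))) = 0.7109
I = P*(1-P) = 0.7109 * 0.2891
I = 0.2055

0.2055


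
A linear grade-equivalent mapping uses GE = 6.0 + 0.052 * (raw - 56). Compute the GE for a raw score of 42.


raw - median = 42 - 56 = -14
slope * diff = 0.052 * -14 = -0.728
GE = 6.0 + -0.728
GE = 5.272

5.272


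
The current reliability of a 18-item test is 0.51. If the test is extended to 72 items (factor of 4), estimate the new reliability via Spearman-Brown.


r_new = (n * rxx) / (1 + (n-1) * rxx)
r_new = (4 * 0.51) / (1 + 3 * 0.51)
r_new = 2.04 / 2.53
r_new = 0.8063

0.8063


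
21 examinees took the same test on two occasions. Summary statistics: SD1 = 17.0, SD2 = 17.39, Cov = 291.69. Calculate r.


r = cov(X,Y) / (SD_X * SD_Y)
r = 291.69 / (17.0 * 17.39)
r = 291.69 / 295.63
r = 0.9867

0.9867


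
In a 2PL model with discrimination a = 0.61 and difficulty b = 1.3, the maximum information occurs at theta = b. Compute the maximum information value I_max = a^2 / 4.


For 2PL, max info at theta = b = 1.3
I_max = a^2 / 4 = 0.61^2 / 4
= 0.3721 / 4
I_max = 0.093

0.093


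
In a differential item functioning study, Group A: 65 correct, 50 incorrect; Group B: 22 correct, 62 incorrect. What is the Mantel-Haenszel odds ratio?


Odds_A = 65/50 = 1.3
Odds_B = 22/62 = 0.3548
OR = Odds_A / Odds_B = 1.3 / 0.3548
Exactly, OR = (65 * 62) / (50 * 22) = 4030 / 1100
OR = 3.6636

3.6636


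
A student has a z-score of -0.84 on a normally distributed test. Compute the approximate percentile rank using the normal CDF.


CDF(z) = 0.5 * (1 + erf(z/sqrt(2)))
erf(-0.594) = -0.5991
CDF = 0.2005
Percentile rank = 0.2005 * 100 = 20.05

20.05


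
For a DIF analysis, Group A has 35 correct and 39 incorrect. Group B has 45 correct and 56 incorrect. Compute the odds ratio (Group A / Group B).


Odds_A = 35/39 = 0.8974
Odds_B = 45/56 = 0.8036
OR = Odds_A / Odds_B = 0.8974 / 0.8036
Exactly, OR = (35 * 56) / (39 * 45) = 1960 / 1755
OR = 1.1168

1.1168


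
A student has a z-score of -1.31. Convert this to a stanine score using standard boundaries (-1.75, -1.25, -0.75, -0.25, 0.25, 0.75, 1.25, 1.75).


Stanine boundaries: [-1.75, -1.25, -0.75, -0.25, 0.25, 0.75, 1.25, 1.75]
z = -1.31
Check each boundary:
  z >= -1.75 -> could be stanine 2
  z < -1.25
  z < -0.75
  z < -0.25
  z < 0.25
  z < 0.75
  z < 1.25
  z < 1.75
Highest qualifying boundary gives stanine = 2

2


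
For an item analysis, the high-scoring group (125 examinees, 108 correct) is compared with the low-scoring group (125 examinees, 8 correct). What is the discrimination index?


p_upper = 108/125 = 0.864
p_lower = 8/125 = 0.064
D = 0.864 - 0.064 = 0.8

0.8


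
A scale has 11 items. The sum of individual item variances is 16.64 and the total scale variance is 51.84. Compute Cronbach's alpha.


alpha = (k/(k-1)) * (1 - sum(si^2)/s_total^2)
= (11/10) * (1 - 16.64/51.84)
alpha = 0.7469

0.7469


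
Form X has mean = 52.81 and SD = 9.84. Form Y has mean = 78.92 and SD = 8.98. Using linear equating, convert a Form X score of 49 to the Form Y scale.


slope = SD_Y / SD_X = 8.98 / 9.84 ~ 0.9126
intercept = mean_Y - slope * mean_X = 78.92 - (8.98 / 9.84) * 52.81 ~ 30.7255
Y = slope * X + intercept. To avoid rounding drift from the rounded slope/intercept, evaluate the equivalent form Y = mean_Y + SD_Y * (X - mean_X) / SD_X at full precision:
Y = 78.92 + 8.98 * (49 - 52.81) / 9.84
Y = 78.92 - 8.98 * 3.81 / 9.84
Y = 78.92 - 34.2138 / 9.84
Y = 78.92 - 3.477
Y = 75.443

75.443


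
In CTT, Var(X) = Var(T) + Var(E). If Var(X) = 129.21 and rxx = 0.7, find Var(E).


var_true = rxx * var_obs = 0.7 * 129.21 = 90.447
var_error = var_obs - var_true
var_error = 129.21 - 90.447
var_error = 38.763

38.763


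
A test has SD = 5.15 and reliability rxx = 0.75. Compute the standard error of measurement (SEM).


SEM = SD * sqrt(1 - rxx)
SEM = 5.15 * sqrt(1 - 0.75)
SEM = 5.15 * sqrt(0.25) = 5.15 * 0.5
SEM = 2.575

2.575


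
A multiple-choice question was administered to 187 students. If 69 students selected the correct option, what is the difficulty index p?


Item difficulty p = number correct / total examinees
p = 69 / 187
p = 0.369

0.369


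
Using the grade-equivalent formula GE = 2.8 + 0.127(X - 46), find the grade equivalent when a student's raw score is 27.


raw - median = 27 - 46 = -19
slope * diff = 0.127 * -19 = -2.413
GE = 2.8 + -2.413
GE = 0.387

0.387


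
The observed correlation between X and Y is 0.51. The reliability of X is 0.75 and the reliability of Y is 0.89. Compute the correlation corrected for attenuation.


r_corrected = rxy / sqrt(rxx * ryy)
= 0.51 / sqrt(0.75 * 0.89)
= 0.51 / sqrt(0.6675)
= 0.51 / 0.817007
r_corrected = 0.6242

0.6242


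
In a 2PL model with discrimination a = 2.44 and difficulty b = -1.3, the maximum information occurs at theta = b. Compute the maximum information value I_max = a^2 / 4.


For 2PL, max info at theta = b = -1.3
I_max = a^2 / 4 = 2.44^2 / 4
= 5.9536 / 4
I_max = 1.4884

1.4884


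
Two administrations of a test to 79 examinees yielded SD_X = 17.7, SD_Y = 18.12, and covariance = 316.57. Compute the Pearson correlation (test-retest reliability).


r = cov(X,Y) / (SD_X * SD_Y)
r = 316.57 / (17.7 * 18.12)
r = 316.57 / 320.724
r = 0.987

0.987


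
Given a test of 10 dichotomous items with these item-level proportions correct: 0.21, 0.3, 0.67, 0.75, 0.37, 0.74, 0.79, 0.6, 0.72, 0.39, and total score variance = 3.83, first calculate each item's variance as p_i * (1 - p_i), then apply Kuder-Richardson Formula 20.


For each item, compute p_i * q_i:
  Item 1: 0.21 * 0.79 = 0.1659
  Item 2: 0.3 * 0.7 = 0.21
  Item 3: 0.67 * 0.33 = 0.2211
  Item 4: 0.75 * 0.25 = 0.1875
  Item 5: 0.37 * 0.63 = 0.2331
  Item 6: 0.74 * 0.26 = 0.1924
  Item 7: 0.79 * 0.21 = 0.1659
  Item 8: 0.6 * 0.4 = 0.24
  Item 9: 0.72 * 0.28 = 0.2016
  Item 10: 0.39 * 0.61 = 0.2379
Sum(p_i * q_i) = 0.1659 + 0.21 + 0.2211 + 0.1875 + 0.2331 + 0.1924 + 0.1659 + 0.24 + 0.2016 + 0.2379 = 2.0554
KR-20 = (k/(k-1)) * (1 - Sum(p_i*q_i) / Var_total)
= (10/9) * (1 - 2.0554/3.83)
= 1.1111 * 0.4633
KR-20 = 0.5148

0.5148


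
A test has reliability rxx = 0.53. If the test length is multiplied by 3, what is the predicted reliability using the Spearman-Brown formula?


r_new = (n * rxx) / (1 + (n-1) * rxx)
r_new = (3 * 0.53) / (1 + 2 * 0.53)
r_new = 1.59 / 2.06
r_new = 0.7718

0.7718


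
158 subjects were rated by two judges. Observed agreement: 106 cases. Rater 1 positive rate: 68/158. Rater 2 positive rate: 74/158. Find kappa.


P_o = 106/158 = 0.670886
P_e = (68*74 + 90*84) / 24964 = 0.504406
kappa = (P_o - P_e) / (1 - P_e)
kappa = (0.670886 - 0.504406) / (1 - 0.504406)
kappa = 0.3359

0.3359


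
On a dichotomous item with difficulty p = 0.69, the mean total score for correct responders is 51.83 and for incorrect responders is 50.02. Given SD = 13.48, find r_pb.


q = 1 - p = 0.31
rpb = ((M1 - M0) / SD) * sqrt(p * q)
rpb = ((51.83 - 50.02) / 13.48) * sqrt(0.69 * 0.31)
rpb = 0.0621

0.0621


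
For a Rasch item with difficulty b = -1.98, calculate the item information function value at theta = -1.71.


P = 1/(1+exp(-(-1.71--1.98))) = 0.5671
I = P*(1-P) = 0.5671 * 0.4329
I = 0.2455

0.2455


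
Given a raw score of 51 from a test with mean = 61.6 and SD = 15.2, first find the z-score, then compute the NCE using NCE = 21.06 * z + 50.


z = (X - mean) / SD = (51 - 61.6) / 15.2
z = -10.6 / 15.2
z = -0.6974
NCE = NCE = 21.06z + 50
Carry z at full precision (z = -10.6 / 15.2) into the conversion:
NCE = 21.06 * (-10.6 / 15.2) + 50 = -223.236 / 15.2 + 50
NCE = -14.6866 + 50
NCE = 35.3134

35.3134


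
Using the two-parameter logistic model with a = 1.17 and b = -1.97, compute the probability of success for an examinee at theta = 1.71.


a*(theta - b) = 1.17 * (1.71 - -1.97) = 4.3056
exp(-4.3056) = 0.0135
P = 1 / (1 + 0.0135)
P = 0.9867

0.9867


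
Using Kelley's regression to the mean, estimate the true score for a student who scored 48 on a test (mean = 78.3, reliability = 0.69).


T_est = rxx * X + (1 - rxx) * mean
T_est = 0.69 * 48 + 0.31 * 78.3
T_est = 33.12 + 24.273
T_est = 57.393

57.393


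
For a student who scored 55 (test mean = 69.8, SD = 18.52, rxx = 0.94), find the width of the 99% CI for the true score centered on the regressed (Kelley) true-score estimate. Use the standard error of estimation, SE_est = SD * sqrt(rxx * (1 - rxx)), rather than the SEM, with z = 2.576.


True score estimate = 0.94*55 + 0.06*69.8 = 55.888
SE_est = SD * sqrt(rxx * (1 - rxx)) = 18.52 * sqrt(0.94 * 0.06) = 18.52 * sqrt(0.0564) = 4.398256
CI = T_est +/- z * SE_est, so width = 2 * z * SE_est = 2 * 2.576 * 4.398256
Width = 22.6598

22.6598


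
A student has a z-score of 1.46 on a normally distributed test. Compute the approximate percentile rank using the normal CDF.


CDF(z) = 0.5 * (1 + erf(z/sqrt(2)))
erf(1.0324) = 0.8557
CDF = 0.9279
Percentile rank = 0.9279 * 100 = 92.79

92.79


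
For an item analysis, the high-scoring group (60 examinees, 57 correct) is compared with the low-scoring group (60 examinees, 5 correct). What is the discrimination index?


p_upper = 57/60 = 0.95
p_lower = 5/60 = 0.0833
D = 0.95 - 0.0833 = 0.8667

0.8667


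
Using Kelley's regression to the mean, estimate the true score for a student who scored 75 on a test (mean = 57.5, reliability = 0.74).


T_est = rxx * X + (1 - rxx) * mean
T_est = 0.74 * 75 + 0.26 * 57.5
T_est = 55.5 + 14.95
T_est = 70.45

70.45


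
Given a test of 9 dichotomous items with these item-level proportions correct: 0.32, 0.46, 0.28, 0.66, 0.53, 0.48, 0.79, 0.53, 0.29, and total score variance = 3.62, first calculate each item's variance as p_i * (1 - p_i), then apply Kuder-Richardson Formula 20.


For each item, compute p_i * q_i:
  Item 1: 0.32 * 0.68 = 0.2176
  Item 2: 0.46 * 0.54 = 0.2484
  Item 3: 0.28 * 0.72 = 0.2016
  Item 4: 0.66 * 0.34 = 0.2244
  Item 5: 0.53 * 0.47 = 0.2491
  Item 6: 0.48 * 0.52 = 0.2496
  Item 7: 0.79 * 0.21 = 0.1659
  Item 8: 0.53 * 0.47 = 0.2491
  Item 9: 0.29 * 0.71 = 0.2059
Sum(p_i * q_i) = 0.2176 + 0.2484 + 0.2016 + 0.2244 + 0.2491 + 0.2496 + 0.1659 + 0.2491 + 0.2059 = 2.0116
KR-20 = (k/(k-1)) * (1 - Sum(p_i*q_i) / Var_total)
= (9/8) * (1 - 2.0116/3.62)
= 1.125 * 0.4443
KR-20 = 0.4998

0.4998


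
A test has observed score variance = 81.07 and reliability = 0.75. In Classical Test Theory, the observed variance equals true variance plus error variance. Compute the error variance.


var_true = rxx * var_obs = 0.75 * 81.07 = 60.8025
var_error = var_obs - var_true
var_error = 81.07 - 60.8025
var_error = 20.2675

20.2675


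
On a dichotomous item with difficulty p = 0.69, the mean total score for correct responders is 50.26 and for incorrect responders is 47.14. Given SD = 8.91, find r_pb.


q = 1 - p = 0.31
rpb = ((M1 - M0) / SD) * sqrt(p * q)
rpb = ((50.26 - 47.14) / 8.91) * sqrt(0.69 * 0.31)
rpb = 0.162

0.162


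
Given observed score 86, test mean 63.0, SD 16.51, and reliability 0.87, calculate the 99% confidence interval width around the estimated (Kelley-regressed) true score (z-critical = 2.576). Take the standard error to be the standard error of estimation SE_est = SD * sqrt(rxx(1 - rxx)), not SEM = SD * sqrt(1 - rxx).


True score estimate = 0.87*86 + 0.13*63.0 = 83.01
SE_est = SD * sqrt(rxx * (1 - rxx)) = 16.51 * sqrt(0.87 * 0.13) = 16.51 * sqrt(0.1131) = 5.55237
CI = T_est +/- z * SE_est, so width = 2 * z * SE_est = 2 * 2.576 * 5.55237
Width = 28.6058

28.6058


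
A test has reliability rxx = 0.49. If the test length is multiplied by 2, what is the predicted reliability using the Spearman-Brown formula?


r_new = (n * rxx) / (1 + (n-1) * rxx)
r_new = (2 * 0.49) / (1 + 1 * 0.49)
r_new = 0.98 / 1.49
r_new = 0.6577

0.6577


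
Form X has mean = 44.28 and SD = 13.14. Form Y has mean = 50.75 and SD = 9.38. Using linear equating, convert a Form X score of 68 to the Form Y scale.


slope = SD_Y / SD_X = 9.38 / 13.14 ~ 0.7139
intercept = mean_Y - slope * mean_X = 50.75 - (9.38 / 13.14) * 44.28 ~ 19.1407
Y = slope * X + intercept. To avoid rounding drift from the rounded slope/intercept, evaluate the equivalent form Y = mean_Y + SD_Y * (X - mean_X) / SD_X at full precision:
Y = 50.75 + 9.38 * (68 - 44.28) / 13.14
Y = 50.75 + 9.38 * 23.72 / 13.14
Y = 50.75 + 222.4936 / 13.14
Y = 50.75 + 16.9325
Y = 67.6825

67.6825


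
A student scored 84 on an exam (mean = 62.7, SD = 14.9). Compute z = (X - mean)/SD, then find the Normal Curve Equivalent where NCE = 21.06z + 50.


z = (X - mean) / SD = (84 - 62.7) / 14.9
z = 21.3 / 14.9
z = 1.4295
NCE = NCE = 21.06z + 50
Carry z at full precision (z = 21.3 / 14.9) into the conversion:
NCE = 21.06 * (21.3 / 14.9) + 50 = 448.578 / 14.9 + 50
NCE = 30.1059 + 50
NCE = 80.1059

80.1059


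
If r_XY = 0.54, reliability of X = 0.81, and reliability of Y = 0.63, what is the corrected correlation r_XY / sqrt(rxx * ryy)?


r_corrected = rxy / sqrt(rxx * ryy)
= 0.54 / sqrt(0.81 * 0.63)
= 0.54 / sqrt(0.5103)
= 0.54 / 0.714353
r_corrected = 0.7559

0.7559


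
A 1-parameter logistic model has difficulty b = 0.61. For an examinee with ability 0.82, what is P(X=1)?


theta - b = 0.82 - 0.61 = 0.21
exp(-(theta - b)) = exp(-0.21) = 0.8106
P = 1 / (1 + 0.8106)
P = 0.5523

0.5523


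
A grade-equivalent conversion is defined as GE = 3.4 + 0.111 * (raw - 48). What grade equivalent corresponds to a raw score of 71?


raw - median = 71 - 48 = 23
slope * diff = 0.111 * 23 = 2.553
GE = 3.4 + 2.553
GE = 5.953

5.953


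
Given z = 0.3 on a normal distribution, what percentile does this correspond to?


CDF(z) = 0.5 * (1 + erf(z/sqrt(2)))
erf(0.2121) = 0.2358
CDF = 0.6179
Percentile rank = 0.6179 * 100 = 61.79

61.79


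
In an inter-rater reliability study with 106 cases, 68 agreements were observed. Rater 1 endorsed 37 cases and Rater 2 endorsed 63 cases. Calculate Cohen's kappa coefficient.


P_o = 68/106 = 0.641509
P_e = (37*63 + 69*43) / 11236 = 0.47152
kappa = (P_o - P_e) / (1 - P_e)
kappa = (0.641509 - 0.47152) / (1 - 0.47152)
kappa = 0.3217

0.3217


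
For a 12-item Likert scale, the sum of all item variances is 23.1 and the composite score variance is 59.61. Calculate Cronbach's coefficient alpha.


alpha = (k/(k-1)) * (1 - sum(si^2)/s_total^2)
= (12/11) * (1 - 23.1/59.61)
alpha = 0.6682

0.6682


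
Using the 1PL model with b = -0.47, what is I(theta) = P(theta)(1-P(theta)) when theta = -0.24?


P = 1/(1+exp(-(-0.24--0.47))) = 0.5572
I = P*(1-P) = 0.5572 * 0.4428
I = 0.2467

0.2467


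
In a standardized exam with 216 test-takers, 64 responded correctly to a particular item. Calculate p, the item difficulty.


Item difficulty p = number correct / total examinees
p = 64 / 216
p = 0.2963

0.2963


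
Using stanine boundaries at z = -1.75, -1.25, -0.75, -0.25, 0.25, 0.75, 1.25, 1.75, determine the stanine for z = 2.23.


Stanine boundaries: [-1.75, -1.25, -0.75, -0.25, 0.25, 0.75, 1.25, 1.75]
z = 2.23
Check each boundary:
  z >= -1.75 -> could be stanine 2
  z >= -1.25 -> could be stanine 3
  z >= -0.75 -> could be stanine 4
  z >= -0.25 -> could be stanine 5
  z >= 0.25 -> could be stanine 6
  z >= 0.75 -> could be stanine 7
  z >= 1.25 -> could be stanine 8
  z >= 1.75 -> could be stanine 9
Highest qualifying boundary gives stanine = 9

9


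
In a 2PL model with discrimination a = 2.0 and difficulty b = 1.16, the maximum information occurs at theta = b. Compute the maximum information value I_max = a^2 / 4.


For 2PL, max info at theta = b = 1.16
I_max = a^2 / 4 = 2.0^2 / 4
= 4.0 / 4
I_max = 1.0

1.0


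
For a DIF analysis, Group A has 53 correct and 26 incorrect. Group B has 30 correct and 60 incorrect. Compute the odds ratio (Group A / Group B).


Odds_A = 53/26 = 2.0385
Odds_B = 30/60 = 0.5
OR = Odds_A / Odds_B = 2.0385 / 0.5
Exactly, OR = (53 * 60) / (26 * 30) = 3180 / 780
OR = 4.0769

4.0769


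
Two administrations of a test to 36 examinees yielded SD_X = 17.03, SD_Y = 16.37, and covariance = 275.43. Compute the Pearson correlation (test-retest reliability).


r = cov(X,Y) / (SD_X * SD_Y)
r = 275.43 / (17.03 * 16.37)
r = 275.43 / 278.7811
r = 0.988

0.988


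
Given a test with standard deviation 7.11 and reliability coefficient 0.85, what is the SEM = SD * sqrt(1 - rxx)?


SEM = SD * sqrt(1 - rxx)
SEM = 7.11 * sqrt(1 - 0.85)
SEM = 7.11 * sqrt(0.15) = 7.11 * 0.387298
SEM = 2.7537

2.7537


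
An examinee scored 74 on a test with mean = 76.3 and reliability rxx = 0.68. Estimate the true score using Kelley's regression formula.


T_est = rxx * X + (1 - rxx) * mean
T_est = 0.68 * 74 + 0.32 * 76.3
T_est = 50.32 + 24.416
T_est = 74.736

74.736


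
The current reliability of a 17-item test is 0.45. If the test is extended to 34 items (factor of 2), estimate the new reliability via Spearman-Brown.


r_new = (n * rxx) / (1 + (n-1) * rxx)
r_new = (2 * 0.45) / (1 + 1 * 0.45)
r_new = 0.9 / 1.45
r_new = 0.6207

0.6207


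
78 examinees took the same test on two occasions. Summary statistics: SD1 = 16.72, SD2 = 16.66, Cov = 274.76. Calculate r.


r = cov(X,Y) / (SD_X * SD_Y)
r = 274.76 / (16.72 * 16.66)
r = 274.76 / 278.5552
r = 0.9864

0.9864


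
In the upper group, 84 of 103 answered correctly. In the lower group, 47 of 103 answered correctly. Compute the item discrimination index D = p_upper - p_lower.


p_upper = 84/103 = 0.8155
p_lower = 47/103 = 0.4563
D = 0.8155 - 0.4563 = 0.3592

0.3592


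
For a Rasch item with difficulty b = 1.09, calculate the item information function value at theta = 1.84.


P = 1/(1+exp(-(1.84-1.09))) = 0.6792
I = P*(1-P) = 0.6792 * 0.3208
I = 0.2179

0.2179


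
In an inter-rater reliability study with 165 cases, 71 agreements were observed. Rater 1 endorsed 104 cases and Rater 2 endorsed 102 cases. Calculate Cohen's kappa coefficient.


P_o = 71/165 = 0.430303
P_e = (104*102 + 61*63) / 27225 = 0.530799
kappa = (P_o - P_e) / (1 - P_e)
kappa = (0.430303 - 0.530799) / (1 - 0.530799)
kappa = -0.2142

-0.2142


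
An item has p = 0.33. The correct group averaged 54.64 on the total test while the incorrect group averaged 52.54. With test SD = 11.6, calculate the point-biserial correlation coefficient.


q = 1 - p = 0.67
rpb = ((M1 - M0) / SD) * sqrt(p * q)
rpb = ((54.64 - 52.54) / 11.6) * sqrt(0.33 * 0.67)
rpb = 0.0851

0.0851


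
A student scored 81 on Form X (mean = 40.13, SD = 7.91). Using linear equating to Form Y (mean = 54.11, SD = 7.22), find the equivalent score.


slope = SD_Y / SD_X = 7.22 / 7.91 ~ 0.9128
intercept = mean_Y - slope * mean_X = 54.11 - (7.22 / 7.91) * 40.13 ~ 17.4806
Y = slope * X + intercept. To avoid rounding drift from the rounded slope/intercept, evaluate the equivalent form Y = mean_Y + SD_Y * (X - mean_X) / SD_X at full precision:
Y = 54.11 + 7.22 * (81 - 40.13) / 7.91
Y = 54.11 + 7.22 * 40.87 / 7.91
Y = 54.11 + 295.0814 / 7.91
Y = 54.11 + 37.3049
Y = 91.4149

91.4149


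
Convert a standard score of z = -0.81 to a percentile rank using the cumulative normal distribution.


CDF(z) = 0.5 * (1 + erf(z/sqrt(2)))
erf(-0.5728) = -0.5821
CDF = 0.209
Percentile rank = 0.209 * 100 = 20.9

20.9


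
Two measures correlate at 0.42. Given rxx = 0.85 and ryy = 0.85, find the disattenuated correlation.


r_corrected = rxy / sqrt(rxx * ryy)
= 0.42 / sqrt(0.85 * 0.85)
= 0.42 / sqrt(0.7225)
= 0.42 / 0.85
r_corrected = 0.4941

0.4941


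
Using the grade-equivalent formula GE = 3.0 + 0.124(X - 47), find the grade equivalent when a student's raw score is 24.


raw - median = 24 - 47 = -23
slope * diff = 0.124 * -23 = -2.852
GE = 3.0 + -2.852
GE = 0.148

0.148


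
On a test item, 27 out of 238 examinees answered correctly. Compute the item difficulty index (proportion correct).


Item difficulty p = number correct / total examinees
p = 27 / 238
p = 0.1134

0.1134


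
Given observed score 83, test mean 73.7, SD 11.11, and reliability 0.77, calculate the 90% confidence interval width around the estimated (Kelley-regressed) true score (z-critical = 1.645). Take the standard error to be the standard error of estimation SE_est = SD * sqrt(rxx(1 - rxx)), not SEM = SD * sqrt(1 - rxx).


True score estimate = 0.77*83 + 0.23*73.7 = 80.861
SE_est = SD * sqrt(rxx * (1 - rxx)) = 11.11 * sqrt(0.77 * 0.23) = 11.11 * sqrt(0.1771) = 4.675449
CI = T_est +/- z * SE_est, so width = 2 * z * SE_est = 2 * 1.645 * 4.675449
Width = 15.3822

15.3822


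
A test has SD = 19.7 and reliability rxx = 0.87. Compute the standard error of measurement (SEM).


SEM = SD * sqrt(1 - rxx)
SEM = 19.7 * sqrt(1 - 0.87)
SEM = 19.7 * sqrt(0.13) = 19.7 * 0.360555
SEM = 7.1029

7.1029


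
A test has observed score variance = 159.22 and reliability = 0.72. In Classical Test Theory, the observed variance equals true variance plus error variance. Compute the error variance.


var_true = rxx * var_obs = 0.72 * 159.22 = 114.6384
var_error = var_obs - var_true
var_error = 159.22 - 114.6384
var_error = 44.5816

44.5816


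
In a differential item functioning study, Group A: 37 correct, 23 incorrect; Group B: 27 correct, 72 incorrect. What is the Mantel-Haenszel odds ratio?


Odds_A = 37/23 = 1.6087
Odds_B = 27/72 = 0.375
OR = Odds_A / Odds_B = 1.6087 / 0.375
Exactly, OR = (37 * 72) / (23 * 27) = 2664 / 621
OR = 4.2899

4.2899


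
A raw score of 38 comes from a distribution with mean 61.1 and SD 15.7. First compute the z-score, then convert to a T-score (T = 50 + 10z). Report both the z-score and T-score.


z = (X - mean) / SD = (38 - 61.1) / 15.7
z = -23.1 / 15.7
z = -1.4713
T-score = T = 50 + 10z
Carry z at full precision (z = -23.1 / 15.7) into the conversion:
T-score = 50 + 10 * (-23.1 / 15.7) = 50 + -231 / 15.7
T-score = 50 + -14.7134
T-score = 35.2866

35.2866


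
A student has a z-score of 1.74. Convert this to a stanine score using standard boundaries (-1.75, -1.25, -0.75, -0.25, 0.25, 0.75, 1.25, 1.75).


Stanine boundaries: [-1.75, -1.25, -0.75, -0.25, 0.25, 0.75, 1.25, 1.75]
z = 1.74
Check each boundary:
  z >= -1.75 -> could be stanine 2
  z >= -1.25 -> could be stanine 3
  z >= -0.75 -> could be stanine 4
  z >= -0.25 -> could be stanine 5
  z >= 0.25 -> could be stanine 6
  z >= 0.75 -> could be stanine 7
  z >= 1.25 -> could be stanine 8
  z < 1.75
Highest qualifying boundary gives stanine = 8

8


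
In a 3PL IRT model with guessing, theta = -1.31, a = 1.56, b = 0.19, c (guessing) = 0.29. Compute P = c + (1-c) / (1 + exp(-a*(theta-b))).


logit = 1.56*(-1.31 - 0.19) = -2.34
P* = 1/(1 + exp(--2.34)) = 0.0879
P = 0.29 + (1 - 0.29) * 0.0879
P = 0.3524

0.3524


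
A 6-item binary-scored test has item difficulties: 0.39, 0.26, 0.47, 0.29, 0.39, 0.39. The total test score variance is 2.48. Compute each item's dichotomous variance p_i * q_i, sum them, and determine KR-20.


For each item, compute p_i * q_i:
  Item 1: 0.39 * 0.61 = 0.2379
  Item 2: 0.26 * 0.74 = 0.1924
  Item 3: 0.47 * 0.53 = 0.2491
  Item 4: 0.29 * 0.71 = 0.2059
  Item 5: 0.39 * 0.61 = 0.2379
  Item 6: 0.39 * 0.61 = 0.2379
Sum(p_i * q_i) = 0.2379 + 0.1924 + 0.2491 + 0.2059 + 0.2379 + 0.2379 = 1.3611
KR-20 = (k/(k-1)) * (1 - Sum(p_i*q_i) / Var_total)
= (6/5) * (1 - 1.3611/2.48)
= 1.2 * 0.4512
KR-20 = 0.5414

0.5414


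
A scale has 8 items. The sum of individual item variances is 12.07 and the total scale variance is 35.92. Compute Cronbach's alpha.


alpha = (k/(k-1)) * (1 - sum(si^2)/s_total^2)
= (8/7) * (1 - 12.07/35.92)
alpha = 0.7588

0.7588


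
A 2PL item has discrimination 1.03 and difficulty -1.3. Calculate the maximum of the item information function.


For 2PL, max info at theta = b = -1.3
I_max = a^2 / 4 = 1.03^2 / 4
= 1.0609 / 4
I_max = 0.2652

0.2652


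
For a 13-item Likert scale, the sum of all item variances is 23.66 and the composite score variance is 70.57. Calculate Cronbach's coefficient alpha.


alpha = (k/(k-1)) * (1 - sum(si^2)/s_total^2)
= (13/12) * (1 - 23.66/70.57)
alpha = 0.7201

0.7201


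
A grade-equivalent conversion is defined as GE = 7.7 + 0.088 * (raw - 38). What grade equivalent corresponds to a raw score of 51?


raw - median = 51 - 38 = 13
slope * diff = 0.088 * 13 = 1.144
GE = 7.7 + 1.144
GE = 8.844

8.844


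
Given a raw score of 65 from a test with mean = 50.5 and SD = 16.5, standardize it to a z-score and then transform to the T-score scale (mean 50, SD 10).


z = (X - mean) / SD = (65 - 50.5) / 16.5
z = 14.5 / 16.5
z = 0.8788
T-score = T = 50 + 10z
Carry z at full precision (z = 14.5 / 16.5) into the conversion:
T-score = 50 + 10 * (14.5 / 16.5) = 50 + 145 / 16.5
T-score = 50 + 8.7879
T-score = 58.7879

58.7879


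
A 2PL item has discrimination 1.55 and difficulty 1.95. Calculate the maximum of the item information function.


For 2PL, max info at theta = b = 1.95
I_max = a^2 / 4 = 1.55^2 / 4
= 2.4025 / 4
I_max = 0.6006

0.6006


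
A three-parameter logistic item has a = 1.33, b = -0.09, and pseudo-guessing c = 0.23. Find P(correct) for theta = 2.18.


logit = 1.33*(2.18 - -0.09) = 3.0191
P* = 1/(1 + exp(-3.0191)) = 0.9534
P = 0.23 + (1 - 0.23) * 0.9534
P = 0.9641

0.9641


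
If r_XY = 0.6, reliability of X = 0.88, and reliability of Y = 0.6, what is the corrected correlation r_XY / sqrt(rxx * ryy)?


r_corrected = rxy / sqrt(rxx * ryy)
= 0.6 / sqrt(0.88 * 0.6)
= 0.6 / sqrt(0.528)
= 0.6 / 0.726636
r_corrected = 0.8257

0.8257


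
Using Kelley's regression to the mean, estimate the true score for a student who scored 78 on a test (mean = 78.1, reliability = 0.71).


T_est = rxx * X + (1 - rxx) * mean
T_est = 0.71 * 78 + 0.29 * 78.1
T_est = 55.38 + 22.649
T_est = 78.029

78.029


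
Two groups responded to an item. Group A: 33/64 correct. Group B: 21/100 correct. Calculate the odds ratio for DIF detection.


Odds_A = 33/31 = 1.0645
Odds_B = 21/79 = 0.2658
OR = Odds_A / Odds_B = 1.0645 / 0.2658
Exactly, OR = (33 * 79) / (31 * 21) = 2607 / 651
OR = 4.0046

4.0046


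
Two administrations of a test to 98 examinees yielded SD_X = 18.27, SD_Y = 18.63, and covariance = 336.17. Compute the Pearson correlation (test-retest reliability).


r = cov(X,Y) / (SD_X * SD_Y)
r = 336.17 / (18.27 * 18.63)
r = 336.17 / 340.3701
r = 0.9877

0.9877


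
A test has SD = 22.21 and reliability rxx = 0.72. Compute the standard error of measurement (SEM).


SEM = SD * sqrt(1 - rxx)
SEM = 22.21 * sqrt(1 - 0.72)
SEM = 22.21 * sqrt(0.28) = 22.21 * 0.52915
SEM = 11.7524

11.7524


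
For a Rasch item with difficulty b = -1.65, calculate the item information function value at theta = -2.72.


P = 1/(1+exp(-(-2.72--1.65))) = 0.2554
I = P*(1-P) = 0.2554 * 0.7446
I = 0.1902

0.1902


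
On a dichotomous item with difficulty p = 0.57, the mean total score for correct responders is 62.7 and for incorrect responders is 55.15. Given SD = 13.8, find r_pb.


q = 1 - p = 0.43
rpb = ((M1 - M0) / SD) * sqrt(p * q)
rpb = ((62.7 - 55.15) / 13.8) * sqrt(0.57 * 0.43)
rpb = 0.2709

0.2709


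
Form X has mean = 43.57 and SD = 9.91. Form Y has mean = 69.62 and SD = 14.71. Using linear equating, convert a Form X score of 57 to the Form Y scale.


slope = SD_Y / SD_X = 14.71 / 9.91 ~ 1.4844
intercept = mean_Y - slope * mean_X = 69.62 - (14.71 / 9.91) * 43.57 ~ 4.9465
Y = slope * X + intercept. To avoid rounding drift from the rounded slope/intercept, evaluate the equivalent form Y = mean_Y + SD_Y * (X - mean_X) / SD_X at full precision:
Y = 69.62 + 14.71 * (57 - 43.57) / 9.91
Y = 69.62 + 14.71 * 13.43 / 9.91
Y = 69.62 + 197.5553 / 9.91
Y = 69.62 + 19.9349
Y = 89.5549

89.5549


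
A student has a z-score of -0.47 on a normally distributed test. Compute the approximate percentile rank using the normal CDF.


CDF(z) = 0.5 * (1 + erf(z/sqrt(2)))
erf(-0.3323) = -0.3616
CDF = 0.3192
Percentile rank = 0.3192 * 100 = 31.92

31.92


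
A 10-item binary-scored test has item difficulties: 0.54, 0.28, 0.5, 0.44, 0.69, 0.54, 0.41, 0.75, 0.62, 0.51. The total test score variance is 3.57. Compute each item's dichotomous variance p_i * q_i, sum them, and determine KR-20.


For each item, compute p_i * q_i:
  Item 1: 0.54 * 0.46 = 0.2484
  Item 2: 0.28 * 0.72 = 0.2016
  Item 3: 0.5 * 0.5 = 0.25
  Item 4: 0.44 * 0.56 = 0.2464
  Item 5: 0.69 * 0.31 = 0.2139
  Item 6: 0.54 * 0.46 = 0.2484
  Item 7: 0.41 * 0.59 = 0.2419
  Item 8: 0.75 * 0.25 = 0.1875
  Item 9: 0.62 * 0.38 = 0.2356
  Item 10: 0.51 * 0.49 = 0.2499
Sum(p_i * q_i) = 0.2484 + 0.2016 + 0.25 + 0.2464 + 0.2139 + 0.2484 + 0.2419 + 0.1875 + 0.2356 + 0.2499 = 2.3236
KR-20 = (k/(k-1)) * (1 - Sum(p_i*q_i) / Var_total)
= (10/9) * (1 - 2.3236/3.57)
= 1.1111 * 0.3491
KR-20 = 0.3879

0.3879


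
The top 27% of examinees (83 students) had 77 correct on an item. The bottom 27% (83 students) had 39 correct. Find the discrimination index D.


p_upper = 77/83 = 0.9277
p_lower = 39/83 = 0.4699
D = 0.9277 - 0.4699 = 0.4578

0.4578


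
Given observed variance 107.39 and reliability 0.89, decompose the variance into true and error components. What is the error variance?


var_true = rxx * var_obs = 0.89 * 107.39 = 95.5771
var_error = var_obs - var_true
var_error = 107.39 - 95.5771
var_error = 11.8129

11.8129


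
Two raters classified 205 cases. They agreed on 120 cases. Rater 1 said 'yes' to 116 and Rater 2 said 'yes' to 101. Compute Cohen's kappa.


P_o = 120/205 = 0.585366
P_e = (116*101 + 89*104) / 42025 = 0.499036
kappa = (P_o - P_e) / (1 - P_e)
kappa = (0.585366 - 0.499036) / (1 - 0.499036)
kappa = 0.1723

0.1723


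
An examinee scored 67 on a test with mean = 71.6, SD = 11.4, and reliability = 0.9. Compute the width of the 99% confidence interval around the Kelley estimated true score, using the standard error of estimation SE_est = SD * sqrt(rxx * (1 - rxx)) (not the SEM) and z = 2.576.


True score estimate = 0.9*67 + 0.1*71.6 = 67.46
SE_est = SD * sqrt(rxx * (1 - rxx)) = 11.4 * sqrt(0.9 * 0.1) = 11.4 * sqrt(0.09) = 3.42
CI = T_est +/- z * SE_est, so width = 2 * z * SE_est = 2 * 2.576 * 3.42
Width = 17.6198

17.6198


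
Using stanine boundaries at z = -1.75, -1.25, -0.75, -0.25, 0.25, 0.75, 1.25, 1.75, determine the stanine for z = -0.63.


Stanine boundaries: [-1.75, -1.25, -0.75, -0.25, 0.25, 0.75, 1.25, 1.75]
z = -0.63
Check each boundary:
  z >= -1.75 -> could be stanine 2
  z >= -1.25 -> could be stanine 3
  z >= -0.75 -> could be stanine 4
  z < -0.25
  z < 0.25
  z < 0.75
  z < 1.25
  z < 1.75
Highest qualifying boundary gives stanine = 4

4


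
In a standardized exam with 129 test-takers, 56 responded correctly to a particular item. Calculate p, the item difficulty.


Item difficulty p = number correct / total examinees
p = 56 / 129
p = 0.4341

0.4341


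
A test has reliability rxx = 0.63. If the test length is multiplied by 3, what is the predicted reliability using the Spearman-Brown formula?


r_new = (n * rxx) / (1 + (n-1) * rxx)
r_new = (3 * 0.63) / (1 + 2 * 0.63)
r_new = 1.89 / 2.26
r_new = 0.8363

0.8363


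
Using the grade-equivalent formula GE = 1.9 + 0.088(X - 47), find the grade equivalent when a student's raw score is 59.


raw - median = 59 - 47 = 12
slope * diff = 0.088 * 12 = 1.056
GE = 1.9 + 1.056
GE = 2.956

2.956


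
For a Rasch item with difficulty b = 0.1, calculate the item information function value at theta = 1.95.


P = 1/(1+exp(-(1.95-0.1))) = 0.8641
I = P*(1-P) = 0.8641 * 0.1359
I = 0.1174

0.1174


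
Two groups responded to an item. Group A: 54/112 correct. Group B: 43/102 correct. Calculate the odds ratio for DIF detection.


Odds_A = 54/58 = 0.931
Odds_B = 43/59 = 0.7288
OR = Odds_A / Odds_B = 0.931 / 0.7288
Exactly, OR = (54 * 59) / (58 * 43) = 3186 / 2494
OR = 1.2775

1.2775


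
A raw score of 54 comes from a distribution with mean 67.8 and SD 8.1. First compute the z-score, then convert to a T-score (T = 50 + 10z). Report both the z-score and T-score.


z = (X - mean) / SD = (54 - 67.8) / 8.1
z = -13.8 / 8.1
z = -1.7037
T-score = T = 50 + 10z
Carry z at full precision (z = -13.8 / 8.1) into the conversion:
T-score = 50 + 10 * (-13.8 / 8.1) = 50 + -138 / 8.1
T-score = 50 + -17.037
T-score = 32.963

32.963


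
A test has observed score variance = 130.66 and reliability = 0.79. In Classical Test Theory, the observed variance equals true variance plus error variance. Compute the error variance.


var_true = rxx * var_obs = 0.79 * 130.66 = 103.2214
var_error = var_obs - var_true
var_error = 130.66 - 103.2214
var_error = 27.4386

27.4386


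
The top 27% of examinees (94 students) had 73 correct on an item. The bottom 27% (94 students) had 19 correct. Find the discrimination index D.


p_upper = 73/94 = 0.7766
p_lower = 19/94 = 0.2021
D = 0.7766 - 0.2021 = 0.5745

0.5745


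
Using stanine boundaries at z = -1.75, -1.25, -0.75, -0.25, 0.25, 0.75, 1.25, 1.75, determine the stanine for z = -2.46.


Stanine boundaries: [-1.75, -1.25, -0.75, -0.25, 0.25, 0.75, 1.25, 1.75]
z = -2.46
Check each boundary:
  z < -1.75
  z < -1.25
  z < -0.75
  z < -0.25
  z < 0.25
  z < 0.75
  z < 1.25
  z < 1.75
Highest qualifying boundary gives stanine = 1

1


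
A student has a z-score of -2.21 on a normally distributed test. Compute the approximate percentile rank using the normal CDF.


CDF(z) = 0.5 * (1 + erf(z/sqrt(2)))
erf(-1.5627) = -0.9729
CDF = 0.0136
Percentile rank = 0.0136 * 100 = 1.36

1.36


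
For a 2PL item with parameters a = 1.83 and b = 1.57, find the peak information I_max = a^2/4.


For 2PL, max info at theta = b = 1.57
I_max = a^2 / 4 = 1.83^2 / 4
= 3.3489 / 4
I_max = 0.8372

0.8372


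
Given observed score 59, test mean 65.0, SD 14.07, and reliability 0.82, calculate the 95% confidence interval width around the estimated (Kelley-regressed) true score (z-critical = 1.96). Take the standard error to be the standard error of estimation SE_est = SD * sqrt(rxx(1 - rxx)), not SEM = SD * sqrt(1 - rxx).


True score estimate = 0.82*59 + 0.18*65.0 = 60.08
SE_est = SD * sqrt(rxx * (1 - rxx)) = 14.07 * sqrt(0.82 * 0.18) = 14.07 * sqrt(0.1476) = 5.405517
CI = T_est +/- z * SE_est, so width = 2 * z * SE_est = 2 * 1.96 * 5.405517
Width = 21.1896

21.1896


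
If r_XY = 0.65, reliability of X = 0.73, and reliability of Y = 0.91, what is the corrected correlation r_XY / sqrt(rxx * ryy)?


r_corrected = rxy / sqrt(rxx * ryy)
= 0.65 / sqrt(0.73 * 0.91)
= 0.65 / sqrt(0.6643)
= 0.65 / 0.815046
r_corrected = 0.7975

0.7975


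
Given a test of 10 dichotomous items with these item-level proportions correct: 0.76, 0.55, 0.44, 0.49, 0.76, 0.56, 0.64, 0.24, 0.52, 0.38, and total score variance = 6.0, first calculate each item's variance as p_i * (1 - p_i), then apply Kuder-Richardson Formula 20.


For each item, compute p_i * q_i:
  Item 1: 0.76 * 0.24 = 0.1824
  Item 2: 0.55 * 0.45 = 0.2475
  Item 3: 0.44 * 0.56 = 0.2464
  Item 4: 0.49 * 0.51 = 0.2499
  Item 5: 0.76 * 0.24 = 0.1824
  Item 6: 0.56 * 0.44 = 0.2464
  Item 7: 0.64 * 0.36 = 0.2304
  Item 8: 0.24 * 0.76 = 0.1824
  Item 9: 0.52 * 0.48 = 0.2496
  Item 10: 0.38 * 0.62 = 0.2356
Sum(p_i * q_i) = 0.1824 + 0.2475 + 0.2464 + 0.2499 + 0.1824 + 0.2464 + 0.2304 + 0.1824 + 0.2496 + 0.2356 = 2.253
KR-20 = (k/(k-1)) * (1 - Sum(p_i*q_i) / Var_total)
= (10/9) * (1 - 2.253/6.0)
= 1.1111 * 0.6245
KR-20 = 0.6939

0.6939


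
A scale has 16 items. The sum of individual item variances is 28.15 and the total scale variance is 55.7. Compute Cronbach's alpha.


alpha = (k/(k-1)) * (1 - sum(si^2)/s_total^2)
= (16/15) * (1 - 28.15/55.7)
alpha = 0.5276

0.5276


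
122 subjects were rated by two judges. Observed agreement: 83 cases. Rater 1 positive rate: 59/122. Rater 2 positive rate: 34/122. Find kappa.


P_o = 83/122 = 0.680328
P_e = (59*34 + 63*88) / 14884 = 0.507256
kappa = (P_o - P_e) / (1 - P_e)
kappa = (0.680328 - 0.507256) / (1 - 0.507256)
kappa = 0.3512

0.3512


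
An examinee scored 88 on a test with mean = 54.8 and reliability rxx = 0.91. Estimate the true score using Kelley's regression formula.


T_est = rxx * X + (1 - rxx) * mean
T_est = 0.91 * 88 + 0.09 * 54.8
T_est = 80.08 + 4.932
T_est = 85.012

85.012


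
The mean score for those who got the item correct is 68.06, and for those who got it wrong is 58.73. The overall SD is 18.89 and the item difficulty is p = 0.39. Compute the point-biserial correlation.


q = 1 - p = 0.61
rpb = ((M1 - M0) / SD) * sqrt(p * q)
rpb = ((68.06 - 58.73) / 18.89) * sqrt(0.39 * 0.61)
rpb = 0.2409

0.2409


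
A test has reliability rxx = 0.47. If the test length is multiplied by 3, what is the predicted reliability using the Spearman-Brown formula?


r_new = (n * rxx) / (1 + (n-1) * rxx)
r_new = (3 * 0.47) / (1 + 2 * 0.47)
r_new = 1.41 / 1.94
r_new = 0.7268

0.7268


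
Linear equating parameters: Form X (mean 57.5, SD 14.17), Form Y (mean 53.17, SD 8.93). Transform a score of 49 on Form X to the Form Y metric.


slope = SD_Y / SD_X = 8.93 / 14.17 ~ 0.6302
intercept = mean_Y - slope * mean_X = 53.17 - (8.93 / 14.17) * 57.5 ~ 16.9332
Y = slope * X + intercept. To avoid rounding drift from the rounded slope/intercept, evaluate the equivalent form Y = mean_Y + SD_Y * (X - mean_X) / SD_X at full precision:
Y = 53.17 + 8.93 * (49 - 57.5) / 14.17
Y = 53.17 - 8.93 * 8.5 / 14.17
Y = 53.17 - 75.905 / 14.17
Y = 53.17 - 5.3567
Y = 47.8133

47.8133
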